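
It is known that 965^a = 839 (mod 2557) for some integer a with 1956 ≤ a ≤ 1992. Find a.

1992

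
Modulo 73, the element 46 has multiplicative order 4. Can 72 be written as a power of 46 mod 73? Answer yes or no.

⟨46⟩ has order 4; its elements mod 73 are {1, 27, 46, 72}.
72 is in this set.

yes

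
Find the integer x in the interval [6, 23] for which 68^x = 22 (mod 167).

Compute 68^6 mod 167 = 6, then multiply by 68 repeatedly:
  68^6=6  68^7=74  68^8=22
Found 22 at exponent 8.

8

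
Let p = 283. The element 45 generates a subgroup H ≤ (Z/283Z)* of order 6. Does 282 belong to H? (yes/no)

yes

⟨45⟩ has order 6; its elements mod 283 are {1, 44, 45, 238, 239, 282}.
282 is in this set.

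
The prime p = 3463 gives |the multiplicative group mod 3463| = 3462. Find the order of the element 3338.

577

The order of 3338 must divide p − 1 = 3462 = 2 · 3 · 577.
Divisors: 1, 2, 3, 6, 577, 1154, 1731, 3462.
Check each in increasing order: 3338^1 ≡ 3338;  3338^2 ≡ 1773;  3338^3 ≡ 7;  3338^6 ≡ 49;  3338^577 ≡ 1.
Smallest exponent giving 1 is 577.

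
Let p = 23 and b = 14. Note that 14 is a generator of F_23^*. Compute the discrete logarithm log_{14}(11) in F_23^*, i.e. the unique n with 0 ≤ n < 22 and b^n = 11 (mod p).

Successive powers of 14 modulo 23:
  14^0=1  14^1=14  14^2=12  14^3=7  14^4=6  14^5=15
  14^6=3  14^7=19  14^8=13  14^9=21  14^10=18  14^11=22
  14^12=9  14^13=11
So 14^13 ≡ 11 (mod 23), giving n = 13.

13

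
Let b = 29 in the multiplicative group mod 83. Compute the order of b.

The order of 29 must divide p − 1 = 82 = 2 · 41.
Divisors: 1, 2, 41, 82.
Check each in increasing order: 29^1 ≡ 29;  29^2 ≡ 11;  29^41 ≡ 1.
Smallest exponent giving 1 is 41.

41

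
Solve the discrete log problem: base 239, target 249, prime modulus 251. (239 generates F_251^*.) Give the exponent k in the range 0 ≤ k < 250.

Baby-step giant-step with m = ceil(sqrt(250)) = 16.
Baby table (239^j mod 251 for j=0..15):
  0:1  1:239  2:144  3:29  4:154  5:160  6:88  7:199
  8:122  9:42  10:249  11:24  12:214  13:193  14:194  15:182
Giant step factor: 239^(-16) ≡ 164 (mod 251).
Scan 249·164^i mod 251 for i = 0, 1, …:
  i=0: 249
Match at i=0, j=10: k = 0·16 + 10 = 10.

10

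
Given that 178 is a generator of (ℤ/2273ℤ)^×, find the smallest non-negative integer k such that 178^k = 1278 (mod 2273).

1894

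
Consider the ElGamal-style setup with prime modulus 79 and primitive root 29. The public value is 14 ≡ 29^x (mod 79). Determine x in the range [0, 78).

69

Baby-step giant-step with m = ceil(sqrt(78)) = 9.
Baby table (29^j mod 79 for j=0..8):
  0:1  1:29  2:51  3:57  4:73  5:63  6:10  7:53
  8:36
Giant step factor: 29^(-9) ≡ 14 (mod 79).
Scan 14·14^i mod 79 for i = 0, 1, …:
  i=0: 14   i=1: 38   i=2: 58   i=3: 22
  i=4: 71   i=5: 46   i=6: 12   i=7: 10
Match at i=7, j=6: x = 7·9 + 6 = 69.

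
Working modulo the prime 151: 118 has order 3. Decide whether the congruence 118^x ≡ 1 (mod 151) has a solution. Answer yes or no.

yes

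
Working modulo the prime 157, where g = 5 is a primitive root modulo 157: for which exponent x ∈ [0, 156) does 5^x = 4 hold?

126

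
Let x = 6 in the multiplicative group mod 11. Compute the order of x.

10

The order of 6 must divide p − 1 = 10 = 2 · 5.
Divisors: 1, 2, 5, 10.
Check each in increasing order: 6^1 ≡ 6;  6^2 ≡ 3;  6^5 ≡ 10;  6^10 ≡ 1.
Smallest exponent giving 1 is 10.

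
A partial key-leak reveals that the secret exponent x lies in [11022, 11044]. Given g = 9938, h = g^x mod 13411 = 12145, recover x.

11029

Compute 9938^11022 mod 13411 = 342, then multiply by 9938 repeatedly:
  9938^11022=342  9938^11023=5813  9938^11024=8417  9938^11025=3739  9938^11026=9712
  9938^11027=12300  9938^11028=9546  9938^11029=12145
Found 12145 at exponent 11029.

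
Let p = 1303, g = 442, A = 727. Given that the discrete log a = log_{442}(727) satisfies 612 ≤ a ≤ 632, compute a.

Compute 442^612 mod 1303 = 564, then multiply by 442 repeatedly:
  442^612=564  442^613=415  442^614=1010  442^615=794  442^616=441
  442^617=775  442^618=1164  442^619=1106  442^620=227  442^621=3
  442^622=23  442^623=1045  442^624=628  442^625=37  442^626=718
  442^627=727
Found 727 at exponent 627.

627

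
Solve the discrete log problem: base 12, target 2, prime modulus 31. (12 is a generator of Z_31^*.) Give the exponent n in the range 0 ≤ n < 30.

Successive powers of 12 modulo 31:
  12^0=1  12^1=12  12^2=20  12^3=23  12^4=28  12^5=26
  12^6=2
So 12^6 ≡ 2 (mod 31), giving n = 6.

6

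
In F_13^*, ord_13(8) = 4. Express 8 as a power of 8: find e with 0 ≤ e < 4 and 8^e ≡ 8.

1

Successive powers of 8 modulo 13:
  8^0=1  8^1=8
So 8^1 ≡ 8 (mod 13), giving e = 1.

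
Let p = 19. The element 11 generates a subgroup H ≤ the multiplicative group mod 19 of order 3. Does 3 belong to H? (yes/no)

no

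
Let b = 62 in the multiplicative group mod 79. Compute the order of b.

13

The order of 62 must divide p − 1 = 78 = 2 · 3 · 13.
Divisors: 1, 2, 3, 6, 13, 26, 39, 78.
Check each in increasing order: 62^1 ≡ 62;  62^2 ≡ 52;  62^3 ≡ 64;  62^6 ≡ 67;  62^13 ≡ 1.
Smallest exponent giving 1 is 13.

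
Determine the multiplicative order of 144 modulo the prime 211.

7

The order of 144 must divide p − 1 = 210 = 2 · 3 · 5 · 7.
Divisors: 1, 2, 3, 5, 6, 7, 10, 14, 15, 21, 30, 35, 42, 70, 105, 210.
Check each in increasing order: 144^1 ≡ 144;  144^2 ≡ 58;  144^3 ≡ 123;  144^5 ≡ 171;  144^6 ≡ 148;  144^7 ≡ 1.
Smallest exponent giving 1 is 7.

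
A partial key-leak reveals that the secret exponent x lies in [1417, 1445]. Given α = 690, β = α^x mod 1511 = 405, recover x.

1442

Compute 690^1417 mod 1511 = 220, then multiply by 690 repeatedly:
  690^1417=220  690^1418=700  690^1419=991  690^1420=818  690^1421=817
  690^1422=127  690^1423=1503  690^1424=524  690^1425=431  690^1426=1234
  690^1427=767  690^1428=380  690^1429=797  690^1430=1437  690^1431=314
  690^1432=587  690^1433=82  690^1434=673  690^1435=493  690^1436=195
  690^1437=71  690^1438=638  690^1439=519  690^1440=3  690^1441=559
  690^1442=405
Found 405 at exponent 1442.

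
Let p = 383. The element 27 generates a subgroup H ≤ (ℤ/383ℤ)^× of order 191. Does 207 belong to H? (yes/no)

yes

207 ∈ ⟨27⟩ iff 207^191 ≡ 1 (mod 383), since |⟨27⟩| = 191.
207^191 mod 383 = 1.
Since 1 = 1, 207 lies in the subgroup.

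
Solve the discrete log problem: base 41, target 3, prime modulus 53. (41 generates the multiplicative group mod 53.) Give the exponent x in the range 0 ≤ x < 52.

5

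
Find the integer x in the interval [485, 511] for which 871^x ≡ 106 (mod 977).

Compute 871^485 mod 977 = 424, then multiply by 871 repeatedly:
  871^485=424  871^486=975  871^487=212  871^488=976  871^489=106
Found 106 at exponent 489.

489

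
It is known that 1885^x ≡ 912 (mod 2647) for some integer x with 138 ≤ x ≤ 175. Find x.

150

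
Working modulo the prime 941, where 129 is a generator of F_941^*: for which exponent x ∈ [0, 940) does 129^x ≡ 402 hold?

225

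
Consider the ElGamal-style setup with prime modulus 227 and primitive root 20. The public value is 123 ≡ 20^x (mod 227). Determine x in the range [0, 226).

31

Baby-step giant-step with m = ceil(sqrt(226)) = 16.
Baby table (20^j mod 227 for j=0..15):
  0:1  1:20  2:173  3:55  4:192  5:208  6:74  7:118
  8:90  9:211  10:134  11:183  12:28  13:106  14:77  15:178
Giant step factor: 20^(-16) ≡ 186 (mod 227).
Scan 123·186^i mod 227 for i = 0, 1, …:
  i=0: 123   i=1: 178
Match at i=1, j=15: x = 1·16 + 15 = 31.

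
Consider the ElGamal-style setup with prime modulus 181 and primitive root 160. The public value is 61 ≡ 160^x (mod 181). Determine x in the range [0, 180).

145

Baby-step giant-step with m = ceil(sqrt(180)) = 14.
Baby table (160^j mod 181 for j=0..13):
  0:1  1:160  2:79  3:151  4:87  5:164  6:176  7:105
  8:148  9:150  10:108  11:85  12:25  13:18
Giant step factor: 160^(-14) ≡ 147 (mod 181).
Scan 61·147^i mod 181 for i = 0, 1, …:
  i=0: 61   i=1: 98   i=2: 107   i=3: 163
  i=4: 69   i=5: 7   i=6: 124   i=7: 128
  i=8: 173   i=9: 91   i=10: 164
Match at i=10, j=5: x = 10·14 + 5 = 145.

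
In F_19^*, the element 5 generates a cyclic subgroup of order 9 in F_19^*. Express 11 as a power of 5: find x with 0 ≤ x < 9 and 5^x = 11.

3

Successive powers of 5 modulo 19:
  5^0=1  5^1=5  5^2=6  5^3=11
So 5^3 ≡ 11 (mod 19), giving x = 3.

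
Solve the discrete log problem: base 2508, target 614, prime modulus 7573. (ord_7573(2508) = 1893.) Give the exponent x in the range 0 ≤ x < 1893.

Baby-step giant-step with m = ceil(sqrt(1893)) = 44.
Baby table (2508^j mod 7573 for j=0..43):
  0:1  1:2508  2:4474  3:5179  4:1237  5:5039  6:6048  7:7238
  8:423  9:664  10:6825  11:2120  12:714  13:3484  14:6203  15:2182
  16:4750  17:671  18:1662  19:3146  20:6675  21:4570  22:3611  23:6653
  24:2405  25:3632  26:6310  27:5483  28:6369  29:1995  30:5280  31:4636
  32:2533  33:6590  34:3434  35:1971  36:5672  37:3282  38:6978  39:7194
  40:3666  41:706  42:6139  43:703
Giant step factor: 2508^(-44) ≡ 4850 (mod 7573).
Scan 614·4850^i mod 7573 for i = 0, 1, …:
  i=0: 614   i=1: 1711   i=2: 5915   i=3: 1226
  i=4: 1295   i=5: 2733   i=6: 2300   i=7: 7544
  i=8: 3237   i=9: 621   i=10: 5369   i=11: 3676
  i=12: 1758   i=13: 6675
Match at i=13, j=20: x = 13·44 + 20 = 592.

592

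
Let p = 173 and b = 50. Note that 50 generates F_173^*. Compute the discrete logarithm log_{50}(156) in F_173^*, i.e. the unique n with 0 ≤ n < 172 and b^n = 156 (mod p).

Baby-step giant-step with m = ceil(sqrt(172)) = 14.
Baby table (50^j mod 173 for j=0..13):
  0:1  1:50  2:78  3:94  4:29  5:66  6:13  7:131
  8:149  9:11  10:31  11:166  12:169  13:146
Giant step factor: 50^(-14) ≡ 56 (mod 173).
Scan 156·56^i mod 173 for i = 0, 1, …:
  i=0: 156   i=1: 86   i=2: 145   i=3: 162
  i=4: 76   i=5: 104   i=6: 115   i=7: 39
  i=8: 108   i=9: 166
Match at i=9, j=11: n = 9·14 + 11 = 137.

137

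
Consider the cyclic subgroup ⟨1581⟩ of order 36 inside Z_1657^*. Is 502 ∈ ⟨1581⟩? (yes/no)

502 ∈ ⟨1581⟩ iff 502^36 ≡ 1 (mod 1657), since |⟨1581⟩| = 36.
502^36 mod 1657 = 338.
Since 338 ≠ 1, 502 does not lie in the subgroup.

no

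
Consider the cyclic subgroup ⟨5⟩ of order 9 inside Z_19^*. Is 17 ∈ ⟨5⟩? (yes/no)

17 ∈ ⟨5⟩ iff 17^9 ≡ 1 (mod 19), since |⟨5⟩| = 9.
17^9 mod 19 = 1.
Since 1 = 1, 17 lies in the subgroup.

yes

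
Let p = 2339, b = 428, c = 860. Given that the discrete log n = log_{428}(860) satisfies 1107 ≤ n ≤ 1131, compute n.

Compute 428^1107 mod 2339 = 1740, then multiply by 428 repeatedly:
  428^1107=1740  428^1108=918  428^1109=2291  428^1110=507  428^1111=1808
  428^1112=1954  428^1113=1289  428^1114=2027  428^1115=2126  428^1116=57
  428^1117=1006  428^1118=192  428^1119=311  428^1120=2124  428^1121=1540
  428^1122=1861  428^1123=1248  428^1124=852  428^1125=2111  428^1126=654
  428^1127=1571  428^1128=1095  428^1129=860
Found 860 at exponent 1129.

1129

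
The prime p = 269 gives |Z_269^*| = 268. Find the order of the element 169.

The order of 169 must divide p − 1 = 268 = 2^2 · 67.
Divisors: 1, 2, 4, 67, 134, 268.
Check each in increasing order: 169^1 ≡ 169;  169^2 ≡ 47;  169^4 ≡ 57;  169^67 ≡ 1.
Smallest exponent giving 1 is 67.

67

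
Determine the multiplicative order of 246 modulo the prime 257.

The order of 246 must divide p − 1 = 256 = 2^8.
Divisors: 1, 2, 4, 8, 16, 32, 64, 128, 256.
Check each in increasing order: 246^1 ≡ 246;  246^2 ≡ 121;  246^4 ≡ 249;  246^8 ≡ 64;  246^16 ≡ 241;  246^32 ≡ 256;  246^64 ≡ 1.
Smallest exponent giving 1 is 64.

64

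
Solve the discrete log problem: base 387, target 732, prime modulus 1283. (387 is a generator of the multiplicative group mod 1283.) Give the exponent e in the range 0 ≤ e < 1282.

397

Baby-step giant-step with m = ceil(sqrt(1282)) = 36.
Baby table (387^j mod 1283 for j=0..35):
  0:1  1:387  2:941  3:1078  4:211  5:828  6:969  7:367
  8:899  9:220  10:462  11:457  12:1088  13:232  14:1257  15:202
  16:1194  17:198  18:929  19:283  20:466  21:722  22:1003  23:695
  24:818  25:948  26:1221  27:383  28:676  29:1163  30:1031  31:1267
  32:223  33:340  34:714  35:473
Giant step factor: 387^(-36) ≡ 531 (mod 1283).
Scan 732·531^i mod 1283 for i = 0, 1, …:
  i=0: 732   i=1: 1226   i=2: 525   i=3: 364
  i=4: 834   i=5: 219   i=6: 819   i=7: 1235
  i=8: 172   i=9: 239   i=10: 1175   i=11: 387
Match at i=11, j=1: e = 11·36 + 1 = 397.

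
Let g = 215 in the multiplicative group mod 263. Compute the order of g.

262

The order of 215 must divide p − 1 = 262 = 2 · 131.
Divisors: 1, 2, 131, 262.
Check each in increasing order: 215^1 ≡ 215;  215^2 ≡ 200;  215^131 ≡ 262;  215^262 ≡ 1.
Smallest exponent giving 1 is 262.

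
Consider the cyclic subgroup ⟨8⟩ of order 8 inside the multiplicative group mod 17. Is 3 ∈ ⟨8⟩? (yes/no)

no

⟨8⟩ has order 8; its elements mod 17 are {1, 2, 4, 8, 9, 13, 15, 16}.
3 is not in this set.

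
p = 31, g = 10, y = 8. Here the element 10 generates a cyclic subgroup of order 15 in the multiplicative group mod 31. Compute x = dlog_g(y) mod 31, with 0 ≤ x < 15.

Successive powers of 10 modulo 31:
  10^0=1  10^1=10  10^2=7  10^3=8
So 10^3 ≡ 8 (mod 31), giving x = 3.

3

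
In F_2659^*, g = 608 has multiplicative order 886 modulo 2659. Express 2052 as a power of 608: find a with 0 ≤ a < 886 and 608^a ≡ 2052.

Baby-step giant-step with m = ceil(sqrt(886)) = 30.
Baby table (608^j mod 2659 for j=0..29):
  0:1  1:608  2:63  3:1078  4:1310  5:1439  6:101  7:251
  8:1045  9:2518  10:2019  11:1753  12:2224  13:1420  14:1844  15:1713
  16:1835  17:1559  18:1268  19:2493  20:114  21:178  22:1864  23:578
  24:436  25:1847  26:878  27:2024  28:2134  29:2539
Giant step factor: 608^(-30) ≡ 180 (mod 2659).
Scan 2052·180^i mod 2659 for i = 0, 1, …:
  i=0: 2052   i=1: 2418   i=2: 1823   i=3: 1083
  i=4: 833   i=5: 1036   i=6: 350   i=7: 1843
  i=8: 2024
Match at i=8, j=27: a = 8·30 + 27 = 267.

267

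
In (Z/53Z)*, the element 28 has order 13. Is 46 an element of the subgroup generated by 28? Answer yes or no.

yes

⟨28⟩ has order 13; its elements mod 53 are {1, 10, 13, 15, 16, 24, 28, 36, 42, 44, 46, 47, 49}.
46 is in this set.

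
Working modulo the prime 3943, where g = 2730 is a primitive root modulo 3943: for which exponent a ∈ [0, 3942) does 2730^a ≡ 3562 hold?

Baby-step giant-step with m = ceil(sqrt(3942)) = 63.
Baby table (2730^j mod 3943 for j=0..62):
  0:1  1:2730  2:630  3:752  4:2600  5:600  6:1655  7:3415
  8:1698  9:2515  10:1187  11:3307  12:2583  13:1506  14:2774  15:2460
  16:871  17:201  18:653  19:454  20:1318  21:2124  22:2310  23:1443
  24:333  25:2200  26:811  27:2007  28:2283  29:2650  30:3038  31:1611
  32:1585  33:1579  34:971  35:1134  36:565  37:737  38:1080  39:2979
  40:2204  41:3845  42:584  43:1348  44:1221  45:1495  46:345  47:3416
  48:485  49:3145  50:1939  51:1964  52:3183  53:3161  54:2246  55:215
  56:3386  57:1388  58:17  59:3037  60:2824  61:955  62:827
Giant step factor: 2730^(-63) ≡ 1157 (mod 3943).
Scan 3562·1157^i mod 3943 for i = 0, 1, …:
  i=0: 3562   i=1: 799   i=2: 1781   i=3: 2371
  i=4: 2862   i=5: 3157   i=6: 1431   i=7: 3550
  i=8: 2687   i=9: 1775     …   i=55: 3327
  i=56: 971
Match at i=56, j=34: a = 56·63 + 34 = 3562.

3562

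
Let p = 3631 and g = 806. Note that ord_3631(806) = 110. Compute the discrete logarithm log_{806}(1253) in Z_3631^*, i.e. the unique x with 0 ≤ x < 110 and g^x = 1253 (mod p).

Baby-step giant-step with m = ceil(sqrt(110)) = 11.
Baby table (806^j mod 3631 for j=0..10):
  0:1  1:806  2:3318  3:1892  4:3563  5:3288  6:3129  7:2060
  8:993  9:1538  10:1457
Giant step factor: 806^(-11) ≡ 2427 (mod 3631).
Scan 1253·2427^i mod 3631 for i = 0, 1, …:
  i=0: 1253   i=1: 1884   i=2: 1039   i=3: 1739
  i=4: 1331   i=5: 2378   i=6: 1747   i=7: 2592
  i=8: 1892
Match at i=8, j=3: x = 8·11 + 3 = 91.

91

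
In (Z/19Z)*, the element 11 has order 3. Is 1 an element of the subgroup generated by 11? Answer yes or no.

yes

⟨11⟩ has order 3; its elements mod 19 are {1, 7, 11}.
1 is in this set.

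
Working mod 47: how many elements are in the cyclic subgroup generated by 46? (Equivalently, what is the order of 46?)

2

The order of 46 must divide p − 1 = 46 = 2 · 23.
Divisors: 1, 2, 23, 46.
Check each in increasing order: 46^1 ≡ 46;  46^2 ≡ 1.
Smallest exponent giving 1 is 2.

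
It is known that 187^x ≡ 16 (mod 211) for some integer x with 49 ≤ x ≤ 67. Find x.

64

Compute 187^49 mod 211 = 192, then multiply by 187 repeatedly:
  187^49=192  187^50=34  187^51=28  187^52=172  187^53=92
  187^54=113  187^55=31  187^56=100  187^57=132  187^58=208
  187^59=72  187^60=171  187^61=116  187^62=170  187^63=140
  187^64=16
Found 16 at exponent 64.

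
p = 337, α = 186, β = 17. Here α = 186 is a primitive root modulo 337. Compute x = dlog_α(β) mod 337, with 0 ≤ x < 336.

279

Baby-step giant-step with m = ceil(sqrt(336)) = 19.
Baby table (186^j mod 337 for j=0..18):
  0:1  1:186  2:222  3:178  4:82  5:87  6:6  7:105
  8:321  9:57  10:155  11:185  12:36  13:293  14:241  15:5
  16:256  17:99  18:216
Giant step factor: 186^(-19) ≡ 277 (mod 337).
Scan 17·277^i mod 337 for i = 0, 1, …:
  i=0: 17   i=1: 328   i=2: 203   i=3: 289
  i=4: 184   i=5: 81   i=6: 195   i=7: 95
  i=8: 29   i=9: 282     …   i=13: 158
  i=14: 293
Match at i=14, j=13: x = 14·19 + 13 = 279.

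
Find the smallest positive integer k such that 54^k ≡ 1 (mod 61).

The order of 54 must divide p − 1 = 60 = 2^2 · 3 · 5.
Divisors: 1, 2, 3, 4, 5, 6, 10, 12, 15, 20, 30, 60.
Check each in increasing order: 54^1 ≡ 54;  54^2 ≡ 49;  54^3 ≡ 23;  54^4 ≡ 22;  54^5 ≡ 29;  54^6 ≡ 41;  54^10 ≡ 48;  54^12 ≡ 34;  54^15 ≡ 50;  54^20 ≡ 47;  54^30 ≡ 60;  54^60 ≡ 1.
Smallest exponent giving 1 is 60.

60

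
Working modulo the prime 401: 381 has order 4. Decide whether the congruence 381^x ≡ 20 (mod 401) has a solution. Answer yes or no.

⟨381⟩ has order 4; its elements mod 401 are {1, 20, 381, 400}.
20 is in this set.

yes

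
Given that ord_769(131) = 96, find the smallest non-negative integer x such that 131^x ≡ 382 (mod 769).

17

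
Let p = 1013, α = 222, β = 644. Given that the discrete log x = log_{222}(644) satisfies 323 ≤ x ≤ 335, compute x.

327

Compute 222^323 mod 1013 = 267, then multiply by 222 repeatedly:
  222^323=267  222^324=520  222^325=971  222^326=806  222^327=644
Found 644 at exponent 327.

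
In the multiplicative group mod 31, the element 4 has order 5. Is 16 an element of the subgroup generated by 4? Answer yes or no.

yes

⟨4⟩ has order 5; its elements mod 31 are {1, 2, 4, 8, 16}.
16 is in this set.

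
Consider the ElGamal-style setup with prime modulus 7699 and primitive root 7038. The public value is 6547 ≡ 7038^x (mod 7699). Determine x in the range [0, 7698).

Baby-step giant-step with m = ceil(sqrt(7698)) = 88.
Baby table (7038^j mod 7699 for j=0..87):
  0:1  1:7038  2:5777  3:107  4:6263  5:2219  6:3750  7:328
  8:6463  9:902  10:4300  11:6330  12:4126  13:5859  14:7497  15:2639
  16:3294  17:1483  18:5209  19:6003  20:4701  21:3035  22:3304  23:2572
  24:1387  25:7073  26:5739  27:2128  28:2309  29:5852  30:4425  31:695
  32:2545  33:3836  34:5074  35:2850  36:2405  37:3988  38:4689  39:3268
  40:3271  41:1288  42:3221  43:3542  44:6933  45:5891  46:1743  47:2727
  48:6718  49:1725  50:6926  51:2819  52:7498  53:1978  54:1372  55:1590
  56:3773  57:523  58:752  59:3363  60:2068  61:3474  62:5687  63:5704
  64:2166  65:288  66:2107  67:792  68:20  69:2178  70:55  71:2140
  72:2076  73:5885  74:5709  75:6560  76:6076  77:2642  78:1311  79:3416
  80:5530  81:1695  82:3659  83:6586  84:4288  85:6563  86:4093  87:4575
Giant step factor: 7038^(-88) ≡ 2288 (mod 7699).
Scan 6547·2288^i mod 7699 for i = 0, 1, …:
  i=0: 6547   i=1: 4981   i=2: 2008   i=3: 5700
  i=4: 7193   i=5: 4821   i=6: 5480   i=7: 4268
  i=8: 2852   i=9: 4323     …   i=48: 5071
  i=49: 55
Match at i=49, j=70: x = 49·88 + 70 = 4382.

4382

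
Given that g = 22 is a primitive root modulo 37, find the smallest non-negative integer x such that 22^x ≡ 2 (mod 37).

Successive powers of 22 modulo 37:
  22^0=1  22^1=22  22^2=3  22^3=29  22^4=9  22^5=13
  22^6=27  22^7=2
So 22^7 ≡ 2 (mod 37), giving x = 7.

7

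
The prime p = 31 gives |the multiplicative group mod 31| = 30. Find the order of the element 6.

6

The order of 6 must divide p − 1 = 30 = 2 · 3 · 5.
Divisors: 1, 2, 3, 5, 6, 10, 15, 30.
Check each in increasing order: 6^1 ≡ 6;  6^2 ≡ 5;  6^3 ≡ 30;  6^5 ≡ 26;  6^6 ≡ 1.
Smallest exponent giving 1 is 6.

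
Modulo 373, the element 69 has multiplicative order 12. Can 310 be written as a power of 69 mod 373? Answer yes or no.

no

310 ∈ ⟨69⟩ iff 310^12 ≡ 1 (mod 373), since |⟨69⟩| = 12.
310^12 mod 373 = 360.
Since 360 ≠ 1, 310 does not lie in the subgroup.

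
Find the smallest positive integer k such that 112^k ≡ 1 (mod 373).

The order of 112 must divide p − 1 = 372 = 2^2 · 3 · 31.
Divisors: 1, 2, 3, 4, 6, 12, 31, 62, 93, 124, 186, 372.
Check each in increasing order: 112^1 ≡ 112;  112^2 ≡ 235;  112^3 ≡ 210;  112^4 ≡ 21;  112^6 ≡ 86;  112^12 ≡ 309;  112^31 ≡ 89;  112^62 ≡ 88;  112^93 ≡ 372;  112^124 ≡ 284;  112^186 ≡ 1.
Smallest exponent giving 1 is 186.

186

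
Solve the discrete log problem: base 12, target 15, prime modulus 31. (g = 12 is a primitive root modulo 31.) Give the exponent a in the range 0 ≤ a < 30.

9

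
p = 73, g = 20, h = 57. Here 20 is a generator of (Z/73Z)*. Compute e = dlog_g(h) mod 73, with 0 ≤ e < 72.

Successive powers of 20 modulo 73:
  20^0=1  20^1=20  20^2=35  20^3=43  20^4=57
So 20^4 ≡ 57 (mod 73), giving e = 4.

4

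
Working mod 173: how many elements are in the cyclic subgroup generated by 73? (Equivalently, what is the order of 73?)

86

The order of 73 must divide p − 1 = 172 = 2^2 · 43.
Divisors: 1, 2, 4, 43, 86, 172.
Check each in increasing order: 73^1 ≡ 73;  73^2 ≡ 139;  73^4 ≡ 118;  73^43 ≡ 172;  73^86 ≡ 1.
Smallest exponent giving 1 is 86.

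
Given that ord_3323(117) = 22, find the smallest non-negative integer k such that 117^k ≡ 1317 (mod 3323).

Successive powers of 117 modulo 3323:
  117^0=1  117^1=117  117^2=397  117^3=3250  117^4=1428  117^5=926
  117^6=2006  117^7=2092  117^8=2185  117^9=3097  117^10=142  117^11=3322
  117^12=3206  117^13=2926  117^14=73  117^15=1895  117^16=2397  117^17=1317
So 117^17 ≡ 1317 (mod 3323), giving k = 17.

17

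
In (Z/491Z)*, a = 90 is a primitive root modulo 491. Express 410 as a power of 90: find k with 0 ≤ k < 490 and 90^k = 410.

465

Baby-step giant-step with m = ceil(sqrt(490)) = 23.
Baby table (90^j mod 491 for j=0..22):
  0:1  1:90  2:244  3:356  4:125  5:448  6:58  7:310
  8:404  9:26  10:376  11:452  12:418  13:304  14:355  15:35
  16:204  17:193  18:185  19:447  20:459  21:66  22:48
Giant step factor: 90^(-23) ≡ 367 (mod 491).
Scan 410·367^i mod 491 for i = 0, 1, …:
  i=0: 410   i=1: 224   i=2: 211   i=3: 350
  i=4: 299   i=5: 240   i=6: 191   i=7: 375
  i=8: 145   i=9: 187     …   i=19: 329
  i=20: 448
Match at i=20, j=5: k = 20·23 + 5 = 465.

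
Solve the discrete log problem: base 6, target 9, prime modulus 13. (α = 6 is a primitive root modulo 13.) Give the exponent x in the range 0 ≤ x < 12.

4

Successive powers of 6 modulo 13:
  6^0=1  6^1=6  6^2=10  6^3=8  6^4=9
So 6^4 ≡ 9 (mod 13), giving x = 4.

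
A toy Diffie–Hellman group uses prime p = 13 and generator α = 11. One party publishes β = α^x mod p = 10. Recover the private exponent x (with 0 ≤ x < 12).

10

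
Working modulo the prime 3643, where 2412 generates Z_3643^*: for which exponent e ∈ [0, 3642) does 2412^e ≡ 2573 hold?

Baby-step giant-step with m = ceil(sqrt(3642)) = 61.
Baby table (2412^j mod 3643 for j=0..60):
  0:1  1:2412  2:3516  3:3331  4:1557  5:3194  6:2626  7:2378
  8:1654  9:363  10:1236  11:1258  12:3320  13:526  14:948  15:2415
  16:3466  17:2950  18:621  19:579  20:1279  21:2970  22:1502  23:1682
  24:2325  25:1323  26:3451  27:3200  28:2526  29:1616  30:3425  31:2419
  32:2185  33:2442  34:3016  35:3164  36:3126  37:2545  38:85  39:1012
  40:134  41:2624  42:1197  43:1908  44:987  45:1765  46:2156  47:1711
  48:3056  49:1283  50:1689  51:994  52:434  53:1267  54:3170  55:3026
  56:1783  57:1856  58:3068  59:1083  60:165
Giant step factor: 2412^(-61) ≡ 1334 (mod 3643).
Scan 2573·1334^i mod 3643 for i = 0, 1, …:
  i=0: 2573   i=1: 676   i=2: 1963   i=3: 2968
  i=4: 3014   i=5: 2447   i=6: 170   i=7: 914
  i=8: 2514   i=9: 2116     …   i=49: 1350
  i=50: 1258
Match at i=50, j=11: e = 50·61 + 11 = 3061.

3061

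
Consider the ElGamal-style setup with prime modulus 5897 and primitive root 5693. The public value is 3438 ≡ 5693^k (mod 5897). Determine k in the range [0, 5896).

Baby-step giant-step with m = ceil(sqrt(5896)) = 77.
Baby table (5693^j mod 5897 for j=0..76):
  0:1  1:5693  2:337  3:2016  4:1526  5:1237  6:1223  7:4079
  8:5258  9:622  10:2846  11:3219  12:3788  13:5652  14:2804  15:5890
  16:1428  17:3538  18:3579  19:1112  20:3135  21:3233  22:932  23:4473
  24:1543  25:3666  26:1055  27:2969  28:1715  29:3960  30:49  31:1798
  32:4719  33:4432  34:4010  35:1643  36:957  37:5270  38:4071  39:993
  40:3823  41:4409  42:2805  43:5686  44:1765  45:5554  46:5105  47:2349
  48:4358  49:1415  50:293  51:5095  52:4389  53:988  54:4843  55:2724
  56:4519  57:3953  58:1477  59:5336  60:2401  61:5544  62:1248  63:4876
  64:1889  65:3846  66:5614  67:4659  68:4878  69:1481  70:4520  71:3749
  72:1814  73:1455  74:3927  75:884  76:2471
Giant step factor: 5693^(-77) ≡ 3689 (mod 5897).
Scan 3438·3689^i mod 5897 for i = 0, 1, …:
  i=0: 3438   i=1: 4232   i=2: 2489   i=3: 292
  i=4: 3934   i=5: 9   i=6: 3716   i=7: 3696
  i=8: 680   i=9: 2295     …   i=32: 5547
  i=33: 293
Match at i=33, j=50: k = 33·77 + 50 = 2591.

2591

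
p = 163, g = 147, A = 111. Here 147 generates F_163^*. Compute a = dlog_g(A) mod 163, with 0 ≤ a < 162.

74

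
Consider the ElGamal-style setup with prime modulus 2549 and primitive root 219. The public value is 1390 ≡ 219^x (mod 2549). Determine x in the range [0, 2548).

711

Baby-step giant-step with m = ceil(sqrt(2548)) = 51.
Baby table (219^j mod 2549 for j=0..50):
  0:1  1:219  2:2079  3:1579  4:1686  5:2178  6:319  7:1038
  8:461  9:1548  10:2544  11:1454  12:2350  13:2301  14:1766  15:1855
  16:954  17:2457  18:244  19:2456  20:25  21:377  22:995  23:1240
  24:1366  25:921  26:328  27:460  28:1329  29:465  30:2424  31:664
  32:123  33:1447  34:817  35:493  36:909  37:249  38:1002  39:224
  40:625  41:1778  42:1934  43:412  44:1013  45:84  46:553  47:1304
  48:88  49:1429  50:1973
Giant step factor: 219^(-51) ≡ 1052 (mod 2549).
Scan 1390·1052^i mod 2549 for i = 0, 1, …:
  i=0: 1390   i=1: 1703   i=2: 2158   i=3: 1606
  i=4: 2074   i=5: 2453   i=6: 968   i=7: 1285
  i=8: 850   i=9: 2050   i=10: 146   i=11: 652
  i=12: 223   i=13: 88
Match at i=13, j=48: x = 13·51 + 48 = 711.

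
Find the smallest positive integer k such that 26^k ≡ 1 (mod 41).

The order of 26 must divide p − 1 = 40 = 2^3 · 5.
Divisors: 1, 2, 4, 5, 8, 10, 20, 40.
Check each in increasing order: 26^1 ≡ 26;  26^2 ≡ 20;  26^4 ≡ 31;  26^5 ≡ 27;  26^8 ≡ 18;  26^10 ≡ 32;  26^20 ≡ 40;  26^40 ≡ 1.
Smallest exponent giving 1 is 40.

40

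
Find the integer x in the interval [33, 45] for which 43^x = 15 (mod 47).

Compute 43^33 mod 47 = 41, then multiply by 43 repeatedly:
  43^33=41  43^34=24  43^35=45  43^36=8  43^37=15
Found 15 at exponent 37.

37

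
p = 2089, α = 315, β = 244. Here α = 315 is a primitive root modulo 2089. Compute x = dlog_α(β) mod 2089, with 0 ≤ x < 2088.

1098

Baby-step giant-step with m = ceil(sqrt(2088)) = 46.
Baby table (315^j mod 2089 for j=0..45):
  0:1  1:315  2:1042  3:257  4:1573  5:402  6:1290  7:1084
  8:953  9:1468  10:751  11:508  12:1256  13:819  14:1038  15:1086
  16:1583  17:1463  18:1265  19:1565  20:2060  21:1310  22:1117  23:903
  24:341  25:876  26:192  27:1988  28:1609  29:1297  30:1200  31:1980
  32:1178  33:1317  34:1233  35:1930  36:51  37:1442  38:917  39:573
  40:841  41:1701  42:1031  43:970  44:556  45:1753
Giant step factor: 315^(-46) ≡ 1306 (mod 2089).
Scan 244·1306^i mod 2089 for i = 0, 1, …:
  i=0: 244   i=1: 1136   i=2: 426   i=3: 682
  i=4: 778   i=5: 814   i=6: 1872   i=7: 702
  i=8: 1830   i=9: 164     …   i=22: 850
  i=23: 841
Match at i=23, j=40: x = 23·46 + 40 = 1098.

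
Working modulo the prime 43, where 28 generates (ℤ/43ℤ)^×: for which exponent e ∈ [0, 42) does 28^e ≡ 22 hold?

3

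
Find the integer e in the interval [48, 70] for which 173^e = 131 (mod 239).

57

Compute 173^48 mod 239 = 193, then multiply by 173 repeatedly:
  173^48=193  173^49=168  173^50=145  173^51=229  173^52=182
  173^53=177  173^54=29  173^55=237  173^56=132  173^57=131
Found 131 at exponent 57.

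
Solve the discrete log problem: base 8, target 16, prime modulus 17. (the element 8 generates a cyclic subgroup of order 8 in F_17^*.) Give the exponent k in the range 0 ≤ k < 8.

4

Successive powers of 8 modulo 17:
  8^0=1  8^1=8  8^2=13  8^3=2  8^4=16
So 8^4 ≡ 16 (mod 17), giving k = 4.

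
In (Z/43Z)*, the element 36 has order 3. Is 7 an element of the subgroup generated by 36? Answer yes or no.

no

7 ∈ ⟨36⟩ iff 7^3 ≡ 1 (mod 43), since |⟨36⟩| = 3.
7^3 mod 43 = 42.
Since 42 ≠ 1, 7 does not lie in the subgroup.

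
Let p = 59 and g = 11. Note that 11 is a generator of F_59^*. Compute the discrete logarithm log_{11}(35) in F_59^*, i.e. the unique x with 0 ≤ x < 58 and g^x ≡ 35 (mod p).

52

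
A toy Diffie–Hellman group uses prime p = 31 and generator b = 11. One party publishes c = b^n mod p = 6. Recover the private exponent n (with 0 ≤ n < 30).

5

Successive powers of 11 modulo 31:
  11^0=1  11^1=11  11^2=28  11^3=29  11^4=9  11^5=6
So 11^5 ≡ 6 (mod 31), giving n = 5.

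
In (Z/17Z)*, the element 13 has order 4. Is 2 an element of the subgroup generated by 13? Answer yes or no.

⟨13⟩ has order 4; its elements mod 17 are {1, 4, 13, 16}.
2 is not in this set.

no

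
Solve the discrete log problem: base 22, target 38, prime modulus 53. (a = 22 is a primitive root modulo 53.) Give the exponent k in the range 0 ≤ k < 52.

Baby-step giant-step with m = ceil(sqrt(52)) = 8.
Baby table (22^j mod 53 for j=0..7):
  0:1  1:22  2:7  3:48  4:49  5:18  6:25  7:20
Giant step factor: 22^(-8) ≡ 10 (mod 53).
Scan 38·10^i mod 53 for i = 0, 1, …:
  i=0: 38   i=1: 9   i=2: 37   i=3: 52
  i=4: 43   i=5: 6   i=6: 7
Match at i=6, j=2: k = 6·8 + 2 = 50.

50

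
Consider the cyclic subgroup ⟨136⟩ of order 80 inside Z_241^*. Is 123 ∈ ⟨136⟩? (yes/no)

no

123 ∈ ⟨136⟩ iff 123^80 ≡ 1 (mod 241), since |⟨136⟩| = 80.
123^80 mod 241 = 225.
Since 225 ≠ 1, 123 does not lie in the subgroup.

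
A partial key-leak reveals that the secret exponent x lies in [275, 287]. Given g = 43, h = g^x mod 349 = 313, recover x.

276

Compute 43^275 mod 349 = 267, then multiply by 43 repeatedly:
  43^275=267  43^276=313
Found 313 at exponent 276.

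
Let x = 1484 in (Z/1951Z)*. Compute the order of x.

975

The order of 1484 must divide p − 1 = 1950 = 2 · 3 · 5^2 · 13.
Divisors: 1, 2, 3, 5, 6, 10, 13, 15, 25, 26, 30, 39, 50, 65, 75, 78, 130, 150, 195, 325, 390, 650, 975, 1950.
Check each in increasing order: 1484^1 ≡ 1484;  1484^2 ≡ 1528;  1484^3 ≡ 490;  1484^5 ≡ 1487;  1484^6 ≡ 127;  1484^10 ≡ 686;  1484^13 ≡ 568;  1484^15 ≡ 1660;  1484^25 ≡ 1327;  1484^26 ≡ 709;  1484^30 ≡ 788;  1484^39 ≡ 806;  1484^50 ≡ 1127;  1484^65 ≡ 1762;  1484^75 ≡ 1063;  1484^78 ≡ 1904;  1484^130 ≡ 603;  1484^150 ≡ 340;  1484^195 ≡ 1142;  1484^325 ≡ 1874;  1484^390 ≡ 896;  1484^650 ≡ 76;  1484^975 ≡ 1.
Smallest exponent giving 1 is 975.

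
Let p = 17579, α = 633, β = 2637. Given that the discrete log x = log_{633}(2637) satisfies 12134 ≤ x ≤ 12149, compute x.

12148

Compute 633^12134 mod 17579 = 11753, then multiply by 633 repeatedly:
  633^12134=11753  633^12135=3732  633^12136=6770  633^12137=13713  633^12138=13882
  633^12139=15385  633^12140=17518  633^12141=14124  633^12142=10360  633^12143=913
  633^12144=15401  633^12145=10067  633^12146=8813  633^12147=6086  633^12148=2637
Found 2637 at exponent 12148.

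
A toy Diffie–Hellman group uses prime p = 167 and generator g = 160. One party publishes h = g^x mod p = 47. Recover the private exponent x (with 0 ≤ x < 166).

18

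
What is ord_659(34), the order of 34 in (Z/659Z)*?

658

The order of 34 must divide p − 1 = 658 = 2 · 7 · 47.
Divisors: 1, 2, 7, 14, 47, 94, 329, 658.
Check each in increasing order: 34^1 ≡ 34;  34^2 ≡ 497;  34^7 ≡ 357;  34^14 ≡ 262;  34^47 ≡ 249;  34^94 ≡ 55;  34^329 ≡ 658;  34^658 ≡ 1.
Smallest exponent giving 1 is 658.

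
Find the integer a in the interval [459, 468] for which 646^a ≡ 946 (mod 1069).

459

Compute 646^459 mod 1069 = 946, then multiply by 646 repeatedly:
  646^459=946
Found 946 at exponent 459.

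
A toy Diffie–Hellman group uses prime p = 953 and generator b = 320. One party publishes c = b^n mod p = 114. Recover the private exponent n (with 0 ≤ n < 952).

368

Baby-step giant-step with m = ceil(sqrt(952)) = 31.
Baby table (320^j mod 953 for j=0..30):
  0:1  1:320  2:429  3:48  4:112  5:579  6:398  7:611
  8:155  9:44  10:738  11:769  12:206  13:163  14:698  15:358
  16:200  17:149  18:30  19:70  20:481  21:487  22:501  23:216
  24:504  25:223  26:838  27:367  28:221  29:198  30:462
Giant step factor: 320^(-31) ≡ 61 (mod 953).
Scan 114·61^i mod 953 for i = 0, 1, …:
  i=0: 114   i=1: 283   i=2: 109   i=3: 931
  i=4: 564   i=5: 96   i=6: 138   i=7: 794
  i=8: 784   i=9: 174   i=10: 131   i=11: 367
Match at i=11, j=27: n = 11·31 + 27 = 368.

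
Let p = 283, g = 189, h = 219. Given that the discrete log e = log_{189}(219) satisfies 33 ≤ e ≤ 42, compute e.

33

Compute 189^33 mod 283 = 219, then multiply by 189 repeatedly:
  189^33=219
Found 219 at exponent 33.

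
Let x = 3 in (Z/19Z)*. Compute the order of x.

The order of 3 must divide p − 1 = 18 = 2 · 3^2.
Divisors: 1, 2, 3, 6, 9, 18.
Check each in increasing order: 3^1 ≡ 3;  3^2 ≡ 9;  3^3 ≡ 8;  3^6 ≡ 7;  3^9 ≡ 18;  3^18 ≡ 1.
Smallest exponent giving 1 is 18.

18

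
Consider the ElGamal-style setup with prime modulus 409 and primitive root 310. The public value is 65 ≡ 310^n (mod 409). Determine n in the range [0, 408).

405

Baby-step giant-step with m = ceil(sqrt(408)) = 21.
Baby table (310^j mod 409 for j=0..20):
  0:1  1:310  2:394  3:258  4:225  5:220  6:306  7:381
  8:318  9:11  10:138  11:244  12:384  13:21  14:375  15:94
  16:101  17:226  18:121  19:291  20:230
Giant step factor: 310^(-21) ≡ 58 (mod 409).
Scan 65·58^i mod 409 for i = 0, 1, …:
  i=0: 65   i=1: 89   i=2: 254   i=3: 8
  i=4: 55   i=5: 327   i=6: 152   i=7: 227
  i=8: 78   i=9: 25     …   i=18: 104
  i=19: 306
Match at i=19, j=6: n = 19·21 + 6 = 405.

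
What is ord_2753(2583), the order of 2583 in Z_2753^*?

The order of 2583 must divide p − 1 = 2752 = 2^6 · 43.
Divisors: 1, 2, 4, 8, 16, 32, 43, 64, 86, 172, 344, 688, 1376, 2752.
Check each in increasing order: 2583^1 ≡ 2583;  2583^2 ≡ 1370;  2583^4 ≡ 2107;  2583^8 ≡ 1613;  2583^16 ≡ 184;  2583^32 ≡ 820;  2583^43 ≡ 1883;  2583^64 ≡ 668;  2583^86 ≡ 2578;  2583^172 ≡ 342;  2583^344 ≡ 1338;  2583^688 ≡ 794;  2583^1376 ≡ 2752;  2583^2752 ≡ 1.
Smallest exponent giving 1 is 2752.

2752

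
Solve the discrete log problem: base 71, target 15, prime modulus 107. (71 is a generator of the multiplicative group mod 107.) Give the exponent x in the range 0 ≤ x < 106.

Baby-step giant-step with m = ceil(sqrt(106)) = 11.
Baby table (71^j mod 107 for j=0..10):
  0:1  1:71  2:12  3:103  4:37  5:59  6:16  7:66
  8:85  9:43  10:57
Giant step factor: 71^(-11) ≡ 45 (mod 107).
Scan 15·45^i mod 107 for i = 0, 1, …:
  i=0: 15   i=1: 33   i=2: 94   i=3: 57
Match at i=3, j=10: x = 3·11 + 10 = 43.

43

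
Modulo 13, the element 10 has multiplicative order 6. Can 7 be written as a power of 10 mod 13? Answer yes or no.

no

⟨10⟩ has order 6; its elements mod 13 are {1, 3, 4, 9, 10, 12}.
7 is not in this set.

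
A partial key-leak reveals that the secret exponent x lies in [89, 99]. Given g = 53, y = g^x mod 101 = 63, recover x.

89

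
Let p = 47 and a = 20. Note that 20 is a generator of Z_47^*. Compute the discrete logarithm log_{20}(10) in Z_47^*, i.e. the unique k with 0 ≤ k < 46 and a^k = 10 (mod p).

3

Baby-step giant-step with m = ceil(sqrt(46)) = 7.
Baby table (20^j mod 47 for j=0..6):
  0:1  1:20  2:24  3:10  4:12  5:5  6:6
Giant step factor: 20^(-7) ≡ 38 (mod 47).
Scan 10·38^i mod 47 for i = 0, 1, …:
  i=0: 10
Match at i=0, j=3: k = 0·7 + 3 = 3.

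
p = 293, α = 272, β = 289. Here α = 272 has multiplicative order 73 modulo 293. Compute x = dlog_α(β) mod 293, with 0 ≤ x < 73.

Baby-step giant-step with m = ceil(sqrt(73)) = 9.
Baby table (272^j mod 293 for j=0..8):
  0:1  1:272  2:148  3:115  4:222  5:26  6:40  7:39
  8:60
Giant step factor: 272^(-9) ≡ 283 (mod 293).
Scan 289·283^i mod 293 for i = 0, 1, …:
  i=0: 289   i=1: 40
Match at i=1, j=6: x = 1·9 + 6 = 15.

15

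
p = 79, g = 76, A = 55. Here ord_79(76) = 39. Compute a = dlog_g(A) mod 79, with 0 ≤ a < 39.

13

Successive powers of 76 modulo 79:
  76^0=1  76^1=76  76^2=9  76^3=52  76^4=2  76^5=73
  76^6=18  76^7=25  76^8=4  76^9=67  76^10=36  76^11=50
  76^12=8  76^13=55
So 76^13 ≡ 55 (mod 79), giving a = 13.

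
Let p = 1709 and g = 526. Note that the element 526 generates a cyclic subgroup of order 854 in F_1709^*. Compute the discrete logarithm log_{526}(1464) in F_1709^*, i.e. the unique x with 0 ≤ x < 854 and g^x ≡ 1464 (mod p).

Baby-step giant-step with m = ceil(sqrt(854)) = 30.
Baby table (526^j mod 1709 for j=0..29):
  0:1  1:526  2:1527  3:1681  4:653  5:1678  6:784  7:515
  8:868  9:265  10:961  11:1331  12:1125  13:436  14:330  15:971
  16:1464  17:1014  18:156  19:24  20:661  21:759  22:1037  23:291
  24:965  25:17  26:397  27:324  28:1233  29:847
Giant step factor: 526^(-30) ≡ 227 (mod 1709).
Scan 1464·227^i mod 1709 for i = 0, 1, …:
  i=0: 1464
Match at i=0, j=16: x = 0·30 + 16 = 16.

16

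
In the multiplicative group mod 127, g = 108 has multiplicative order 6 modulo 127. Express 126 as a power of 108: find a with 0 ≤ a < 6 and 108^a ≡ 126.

3

Successive powers of 108 modulo 127:
  108^0=1  108^1=108  108^2=107  108^3=126
So 108^3 ≡ 126 (mod 127), giving a = 3.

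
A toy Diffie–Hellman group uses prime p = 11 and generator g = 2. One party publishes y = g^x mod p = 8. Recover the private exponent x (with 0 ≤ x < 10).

3

Successive powers of 2 modulo 11:
  2^0=1  2^1=2  2^2=4  2^3=8
So 2^3 ≡ 8 (mod 11), giving x = 3.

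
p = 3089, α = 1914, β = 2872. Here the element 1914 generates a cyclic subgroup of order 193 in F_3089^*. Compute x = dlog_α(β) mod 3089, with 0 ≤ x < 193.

Baby-step giant-step with m = ceil(sqrt(193)) = 14.
Baby table (1914^j mod 3089 for j=0..13):
  0:1  1:1914  2:2931  3:310  4:252  5:444  6:341  7:895
  8:1724  9:684  10:2529  11:43  12:1988  13:2473
Giant step factor: 1914^(-14) ≡ 2978 (mod 3089).
Scan 2872·2978^i mod 3089 for i = 0, 1, …:
  i=0: 2872   i=1: 2464   i=2: 1417   i=3: 252
Match at i=3, j=4: x = 3·14 + 4 = 46.

46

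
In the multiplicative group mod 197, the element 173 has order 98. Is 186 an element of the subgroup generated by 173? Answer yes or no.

no

186 ∈ ⟨173⟩ iff 186^98 ≡ 1 (mod 197), since |⟨173⟩| = 98.
186^98 mod 197 = 196.
Since 196 ≠ 1, 186 does not lie in the subgroup.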